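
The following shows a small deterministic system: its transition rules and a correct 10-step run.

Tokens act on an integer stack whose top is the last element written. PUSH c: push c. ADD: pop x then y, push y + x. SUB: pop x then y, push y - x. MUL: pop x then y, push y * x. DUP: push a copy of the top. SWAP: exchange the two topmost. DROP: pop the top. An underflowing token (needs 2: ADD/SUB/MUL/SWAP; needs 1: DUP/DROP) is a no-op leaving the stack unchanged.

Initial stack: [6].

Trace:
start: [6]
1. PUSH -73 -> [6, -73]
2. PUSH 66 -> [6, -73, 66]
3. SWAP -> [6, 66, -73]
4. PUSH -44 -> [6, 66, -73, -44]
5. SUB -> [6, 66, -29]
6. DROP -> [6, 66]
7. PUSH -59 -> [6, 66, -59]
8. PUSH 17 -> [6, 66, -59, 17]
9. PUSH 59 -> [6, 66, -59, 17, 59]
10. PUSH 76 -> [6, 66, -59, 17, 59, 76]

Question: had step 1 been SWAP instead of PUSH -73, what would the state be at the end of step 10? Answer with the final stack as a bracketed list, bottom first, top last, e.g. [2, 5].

(re-executing from step 1 with the substitution; state before step 1: [6])
1. SWAP -> [6]
2. PUSH 66 -> [6, 66]
3. SWAP -> [66, 6]
4. PUSH -44 -> [66, 6, -44]
5. SUB -> [66, 50]
6. DROP -> [66]
7. PUSH -59 -> [66, -59]
8. PUSH 17 -> [66, -59, 17]
9. PUSH 59 -> [66, -59, 17, 59]
10. PUSH 76 -> [66, -59, 17, 59, 76]

[66, -59, 17, 59, 76]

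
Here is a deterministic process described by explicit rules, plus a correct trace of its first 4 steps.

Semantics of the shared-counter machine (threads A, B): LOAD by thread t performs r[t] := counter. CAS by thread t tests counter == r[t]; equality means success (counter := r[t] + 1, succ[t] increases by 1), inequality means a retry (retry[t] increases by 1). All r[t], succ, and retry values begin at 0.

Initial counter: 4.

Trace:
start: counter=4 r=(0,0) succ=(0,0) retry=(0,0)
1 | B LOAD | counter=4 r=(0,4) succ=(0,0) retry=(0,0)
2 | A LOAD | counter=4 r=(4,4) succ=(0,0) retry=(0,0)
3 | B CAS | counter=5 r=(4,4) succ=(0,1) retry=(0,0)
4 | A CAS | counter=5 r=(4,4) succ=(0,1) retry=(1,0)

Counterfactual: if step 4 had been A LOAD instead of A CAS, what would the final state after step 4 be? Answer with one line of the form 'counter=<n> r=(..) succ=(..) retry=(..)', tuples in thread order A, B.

(re-executing from step 4 with the substitution; state before step 4: counter=5 r=(4,4) succ=(0,1) retry=(0,0))
4 | A LOAD | counter=5 r=(5,4) succ=(0,1) retry=(0,0)

counter=5 r=(5,4) succ=(0,1) retry=(0,0)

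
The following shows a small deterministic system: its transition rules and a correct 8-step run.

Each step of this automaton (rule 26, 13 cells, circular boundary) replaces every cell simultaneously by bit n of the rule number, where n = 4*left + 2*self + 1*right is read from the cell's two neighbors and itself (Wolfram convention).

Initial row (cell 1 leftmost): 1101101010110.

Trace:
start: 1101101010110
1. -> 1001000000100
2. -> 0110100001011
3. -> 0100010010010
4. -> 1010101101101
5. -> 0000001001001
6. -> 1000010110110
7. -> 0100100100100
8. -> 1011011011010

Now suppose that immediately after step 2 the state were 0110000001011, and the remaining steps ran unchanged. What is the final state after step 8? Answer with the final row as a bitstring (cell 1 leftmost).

state after step 2 := 0110000001011
3. -> 0101000010010
4. -> 1000100101101
5. -> 0101011001001
6. -> 0000010110110
7. -> 0000100100101
8. -> 1001011011000

1001011011000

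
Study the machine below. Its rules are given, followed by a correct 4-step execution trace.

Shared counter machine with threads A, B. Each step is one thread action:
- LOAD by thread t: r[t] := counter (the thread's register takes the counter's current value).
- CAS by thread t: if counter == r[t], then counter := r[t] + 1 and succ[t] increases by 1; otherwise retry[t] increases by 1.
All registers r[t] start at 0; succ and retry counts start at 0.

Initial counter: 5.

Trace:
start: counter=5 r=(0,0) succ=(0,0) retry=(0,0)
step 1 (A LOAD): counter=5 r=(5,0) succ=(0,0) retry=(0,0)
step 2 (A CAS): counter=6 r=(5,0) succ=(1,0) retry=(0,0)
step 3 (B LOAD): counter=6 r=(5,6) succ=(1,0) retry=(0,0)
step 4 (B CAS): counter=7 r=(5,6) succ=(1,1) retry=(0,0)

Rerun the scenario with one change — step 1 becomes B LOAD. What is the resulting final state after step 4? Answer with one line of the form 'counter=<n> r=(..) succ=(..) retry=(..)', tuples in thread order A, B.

counter=6 r=(0,5) succ=(0,1) retry=(1,0)

(re-executing from step 1 with the substitution; state before step 1: counter=5 r=(0,0) succ=(0,0) retry=(0,0))
step 1 (B LOAD): counter=5 r=(0,5) succ=(0,0) retry=(0,0)
step 2 (A CAS): counter=5 r=(0,5) succ=(0,0) retry=(1,0)
step 3 (B LOAD): counter=5 r=(0,5) succ=(0,0) retry=(1,0)
step 4 (B CAS): counter=6 r=(0,5) succ=(0,1) retry=(1,0)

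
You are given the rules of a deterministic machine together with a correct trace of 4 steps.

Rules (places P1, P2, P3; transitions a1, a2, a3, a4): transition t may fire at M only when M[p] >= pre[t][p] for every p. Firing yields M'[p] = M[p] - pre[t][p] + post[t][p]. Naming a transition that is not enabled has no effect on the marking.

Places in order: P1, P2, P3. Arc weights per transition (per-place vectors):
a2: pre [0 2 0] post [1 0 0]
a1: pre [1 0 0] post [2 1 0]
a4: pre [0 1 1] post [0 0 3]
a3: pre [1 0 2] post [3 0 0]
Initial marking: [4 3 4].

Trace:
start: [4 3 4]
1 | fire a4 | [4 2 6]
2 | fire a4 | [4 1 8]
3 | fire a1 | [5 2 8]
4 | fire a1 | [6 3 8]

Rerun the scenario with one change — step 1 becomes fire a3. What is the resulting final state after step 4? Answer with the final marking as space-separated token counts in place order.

8 4 4

(re-executing from step 1 with the substitution; state before step 1: [4 3 4])
1 | fire a3 | [6 3 2]
2 | fire a4 | [6 2 4]
3 | fire a1 | [7 3 4]
4 | fire a1 | [8 4 4]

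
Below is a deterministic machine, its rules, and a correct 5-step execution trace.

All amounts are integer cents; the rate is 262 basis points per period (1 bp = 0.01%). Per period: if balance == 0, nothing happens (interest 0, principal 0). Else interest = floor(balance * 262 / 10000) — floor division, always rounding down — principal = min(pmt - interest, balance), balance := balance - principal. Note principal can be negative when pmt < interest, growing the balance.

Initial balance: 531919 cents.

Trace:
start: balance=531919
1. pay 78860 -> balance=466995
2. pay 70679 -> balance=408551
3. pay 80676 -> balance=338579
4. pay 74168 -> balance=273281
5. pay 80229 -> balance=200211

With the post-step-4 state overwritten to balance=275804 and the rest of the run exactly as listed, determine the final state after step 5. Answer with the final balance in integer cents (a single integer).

state after step 4 := balance=275804
5. pay 80229 -> balance=202801

202801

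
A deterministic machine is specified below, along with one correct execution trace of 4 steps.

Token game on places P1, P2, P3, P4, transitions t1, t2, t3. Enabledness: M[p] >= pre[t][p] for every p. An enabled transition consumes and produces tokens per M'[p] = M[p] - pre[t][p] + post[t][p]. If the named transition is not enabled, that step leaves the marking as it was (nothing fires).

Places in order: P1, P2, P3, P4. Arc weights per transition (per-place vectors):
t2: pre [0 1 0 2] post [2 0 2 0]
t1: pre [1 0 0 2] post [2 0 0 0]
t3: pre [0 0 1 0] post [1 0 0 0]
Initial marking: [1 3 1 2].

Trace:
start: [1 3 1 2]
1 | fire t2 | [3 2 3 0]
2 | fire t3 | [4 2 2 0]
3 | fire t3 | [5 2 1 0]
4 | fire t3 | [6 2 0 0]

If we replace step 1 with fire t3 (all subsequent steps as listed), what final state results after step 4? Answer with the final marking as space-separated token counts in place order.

2 3 0 2

(re-executing from step 1 with the substitution; state before step 1: [1 3 1 2])
1 | fire t3 | [2 3 0 2]
2 | fire t3 | [2 3 0 2]
3 | fire t3 | [2 3 0 2]
4 | fire t3 | [2 3 0 2]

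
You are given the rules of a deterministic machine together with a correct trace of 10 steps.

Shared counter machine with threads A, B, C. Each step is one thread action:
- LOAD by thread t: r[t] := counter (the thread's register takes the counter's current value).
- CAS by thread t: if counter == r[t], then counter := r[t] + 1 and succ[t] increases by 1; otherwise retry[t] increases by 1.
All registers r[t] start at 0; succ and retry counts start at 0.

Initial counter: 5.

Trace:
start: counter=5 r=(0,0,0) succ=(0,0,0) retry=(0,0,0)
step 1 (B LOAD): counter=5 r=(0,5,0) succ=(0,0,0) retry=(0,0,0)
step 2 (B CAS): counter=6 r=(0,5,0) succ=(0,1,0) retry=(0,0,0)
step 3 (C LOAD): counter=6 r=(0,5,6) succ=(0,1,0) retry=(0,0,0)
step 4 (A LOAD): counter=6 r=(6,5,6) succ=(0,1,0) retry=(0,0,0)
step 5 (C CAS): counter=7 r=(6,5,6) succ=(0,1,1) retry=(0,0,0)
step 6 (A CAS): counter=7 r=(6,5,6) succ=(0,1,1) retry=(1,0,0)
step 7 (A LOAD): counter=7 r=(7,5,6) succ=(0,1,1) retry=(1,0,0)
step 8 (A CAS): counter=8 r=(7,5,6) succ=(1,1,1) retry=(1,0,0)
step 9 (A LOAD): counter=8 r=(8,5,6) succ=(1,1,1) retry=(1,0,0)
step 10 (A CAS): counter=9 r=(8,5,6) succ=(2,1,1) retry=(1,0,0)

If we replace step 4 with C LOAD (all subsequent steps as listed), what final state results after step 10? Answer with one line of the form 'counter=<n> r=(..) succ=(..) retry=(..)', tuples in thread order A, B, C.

counter=9 r=(8,5,6) succ=(2,1,1) retry=(1,0,0)

(re-executing from step 4 with the substitution; state before step 4: counter=6 r=(0,5,6) succ=(0,1,0) retry=(0,0,0))
step 4 (C LOAD): counter=6 r=(0,5,6) succ=(0,1,0) retry=(0,0,0)
step 5 (C CAS): counter=7 r=(0,5,6) succ=(0,1,1) retry=(0,0,0)
step 6 (A CAS): counter=7 r=(0,5,6) succ=(0,1,1) retry=(1,0,0)
step 7 (A LOAD): counter=7 r=(7,5,6) succ=(0,1,1) retry=(1,0,0)
step 8 (A CAS): counter=8 r=(7,5,6) succ=(1,1,1) retry=(1,0,0)
step 9 (A LOAD): counter=8 r=(8,5,6) succ=(1,1,1) retry=(1,0,0)
step 10 (A CAS): counter=9 r=(8,5,6) succ=(2,1,1) retry=(1,0,0)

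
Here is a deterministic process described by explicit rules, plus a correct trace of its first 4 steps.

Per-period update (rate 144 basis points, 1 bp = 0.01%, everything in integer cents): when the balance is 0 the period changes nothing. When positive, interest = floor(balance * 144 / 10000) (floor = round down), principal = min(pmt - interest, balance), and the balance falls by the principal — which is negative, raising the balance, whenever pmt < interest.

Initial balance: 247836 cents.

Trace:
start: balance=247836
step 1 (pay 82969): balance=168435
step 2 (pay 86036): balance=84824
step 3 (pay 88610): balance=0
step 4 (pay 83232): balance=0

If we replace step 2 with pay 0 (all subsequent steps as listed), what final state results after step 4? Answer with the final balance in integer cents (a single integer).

(re-executing from step 2 with the substitution; state before step 2: balance=168435)
step 2 (pay 0): balance=170860
step 3 (pay 88610): balance=84710
step 4 (pay 83232): balance=2697

2697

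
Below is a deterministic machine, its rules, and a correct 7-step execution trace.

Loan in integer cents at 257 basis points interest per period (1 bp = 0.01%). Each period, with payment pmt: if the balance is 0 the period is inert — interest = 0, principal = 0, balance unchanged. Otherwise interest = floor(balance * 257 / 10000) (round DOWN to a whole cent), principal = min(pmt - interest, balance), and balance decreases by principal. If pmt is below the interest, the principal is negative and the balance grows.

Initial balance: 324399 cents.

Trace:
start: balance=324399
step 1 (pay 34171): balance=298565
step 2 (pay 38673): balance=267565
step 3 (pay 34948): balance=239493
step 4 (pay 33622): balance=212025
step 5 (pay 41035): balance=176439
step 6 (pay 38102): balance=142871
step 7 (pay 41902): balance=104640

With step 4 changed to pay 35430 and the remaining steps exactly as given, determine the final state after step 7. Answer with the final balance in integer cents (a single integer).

(re-executing from step 4 with the substitution; state before step 4: balance=239493)
step 4 (pay 35430): balance=210217
step 5 (pay 41035): balance=174584
step 6 (pay 38102): balance=140968
step 7 (pay 41902): balance=102688

102688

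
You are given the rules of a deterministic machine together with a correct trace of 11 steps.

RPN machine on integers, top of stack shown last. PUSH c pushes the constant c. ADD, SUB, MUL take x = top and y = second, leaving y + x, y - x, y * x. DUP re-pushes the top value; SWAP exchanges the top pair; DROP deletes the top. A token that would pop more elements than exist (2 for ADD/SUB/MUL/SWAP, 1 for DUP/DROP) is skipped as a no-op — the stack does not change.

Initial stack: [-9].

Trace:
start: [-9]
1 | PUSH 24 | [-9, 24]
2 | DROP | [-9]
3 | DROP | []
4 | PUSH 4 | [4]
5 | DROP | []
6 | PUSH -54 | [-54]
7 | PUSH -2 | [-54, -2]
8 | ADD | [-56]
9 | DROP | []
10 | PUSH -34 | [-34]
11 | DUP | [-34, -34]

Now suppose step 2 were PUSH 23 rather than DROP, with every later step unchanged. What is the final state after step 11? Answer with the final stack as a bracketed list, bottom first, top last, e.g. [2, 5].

[-9, 24, -34, -34]

(re-executing from step 2 with the substitution; state before step 2: [-9, 24])
2 | PUSH 23 | [-9, 24, 23]
3 | DROP | [-9, 24]
4 | PUSH 4 | [-9, 24, 4]
5 | DROP | [-9, 24]
6 | PUSH -54 | [-9, 24, -54]
7 | PUSH -2 | [-9, 24, -54, -2]
8 | ADD | [-9, 24, -56]
9 | DROP | [-9, 24]
10 | PUSH -34 | [-9, 24, -34]
11 | DUP | [-9, 24, -34, -34]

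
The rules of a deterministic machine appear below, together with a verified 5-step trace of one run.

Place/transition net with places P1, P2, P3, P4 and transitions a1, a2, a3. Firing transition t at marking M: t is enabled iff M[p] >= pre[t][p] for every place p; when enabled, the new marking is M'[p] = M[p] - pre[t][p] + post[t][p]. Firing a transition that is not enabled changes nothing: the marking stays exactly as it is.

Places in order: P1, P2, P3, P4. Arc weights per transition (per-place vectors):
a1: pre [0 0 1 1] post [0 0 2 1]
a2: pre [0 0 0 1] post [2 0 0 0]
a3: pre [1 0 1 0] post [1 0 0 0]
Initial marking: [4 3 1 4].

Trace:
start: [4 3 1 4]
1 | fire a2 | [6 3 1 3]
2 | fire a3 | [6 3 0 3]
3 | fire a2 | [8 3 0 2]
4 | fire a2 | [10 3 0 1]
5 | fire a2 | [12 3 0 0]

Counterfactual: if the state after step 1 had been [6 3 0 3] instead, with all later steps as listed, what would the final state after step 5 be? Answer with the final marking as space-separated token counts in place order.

state after step 1 := [6 3 0 3]
2 | fire a3 | [6 3 0 3]
3 | fire a2 | [8 3 0 2]
4 | fire a2 | [10 3 0 1]
5 | fire a2 | [12 3 0 0]

12 3 0 0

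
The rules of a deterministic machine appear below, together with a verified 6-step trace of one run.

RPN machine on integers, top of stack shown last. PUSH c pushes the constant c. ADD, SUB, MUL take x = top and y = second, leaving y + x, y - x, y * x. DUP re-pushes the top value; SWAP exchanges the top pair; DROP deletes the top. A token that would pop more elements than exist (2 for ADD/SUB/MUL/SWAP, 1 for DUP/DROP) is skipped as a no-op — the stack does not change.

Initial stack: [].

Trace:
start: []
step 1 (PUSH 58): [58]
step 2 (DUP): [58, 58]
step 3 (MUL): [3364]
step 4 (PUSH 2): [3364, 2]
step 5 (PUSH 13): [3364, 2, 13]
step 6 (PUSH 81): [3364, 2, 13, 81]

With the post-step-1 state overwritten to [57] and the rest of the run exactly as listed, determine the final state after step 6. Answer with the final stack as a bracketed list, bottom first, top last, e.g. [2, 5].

[3249, 2, 13, 81]

state after step 1 := [57]
step 2 (DUP): [57, 57]
step 3 (MUL): [3249]
step 4 (PUSH 2): [3249, 2]
step 5 (PUSH 13): [3249, 2, 13]
step 6 (PUSH 81): [3249, 2, 13, 81]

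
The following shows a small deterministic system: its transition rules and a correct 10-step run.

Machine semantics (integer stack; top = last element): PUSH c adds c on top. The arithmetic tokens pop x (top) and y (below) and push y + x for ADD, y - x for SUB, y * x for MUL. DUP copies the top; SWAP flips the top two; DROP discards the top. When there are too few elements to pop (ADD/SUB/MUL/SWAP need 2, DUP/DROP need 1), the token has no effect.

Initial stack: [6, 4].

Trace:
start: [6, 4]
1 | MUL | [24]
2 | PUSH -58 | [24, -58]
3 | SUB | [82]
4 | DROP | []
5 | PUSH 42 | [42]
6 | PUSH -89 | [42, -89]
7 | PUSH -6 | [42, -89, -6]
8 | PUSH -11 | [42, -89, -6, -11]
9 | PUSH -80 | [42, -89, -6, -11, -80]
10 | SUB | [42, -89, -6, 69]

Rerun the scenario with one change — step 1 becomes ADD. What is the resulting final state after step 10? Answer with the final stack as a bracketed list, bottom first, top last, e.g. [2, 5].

[42, -89, -6, 69]

(re-executing from step 1 with the substitution; state before step 1: [6, 4])
1 | ADD | [10]
2 | PUSH -58 | [10, -58]
3 | SUB | [68]
4 | DROP | []
5 | PUSH 42 | [42]
6 | PUSH -89 | [42, -89]
7 | PUSH -6 | [42, -89, -6]
8 | PUSH -11 | [42, -89, -6, -11]
9 | PUSH -80 | [42, -89, -6, -11, -80]
10 | SUB | [42, -89, -6, 69]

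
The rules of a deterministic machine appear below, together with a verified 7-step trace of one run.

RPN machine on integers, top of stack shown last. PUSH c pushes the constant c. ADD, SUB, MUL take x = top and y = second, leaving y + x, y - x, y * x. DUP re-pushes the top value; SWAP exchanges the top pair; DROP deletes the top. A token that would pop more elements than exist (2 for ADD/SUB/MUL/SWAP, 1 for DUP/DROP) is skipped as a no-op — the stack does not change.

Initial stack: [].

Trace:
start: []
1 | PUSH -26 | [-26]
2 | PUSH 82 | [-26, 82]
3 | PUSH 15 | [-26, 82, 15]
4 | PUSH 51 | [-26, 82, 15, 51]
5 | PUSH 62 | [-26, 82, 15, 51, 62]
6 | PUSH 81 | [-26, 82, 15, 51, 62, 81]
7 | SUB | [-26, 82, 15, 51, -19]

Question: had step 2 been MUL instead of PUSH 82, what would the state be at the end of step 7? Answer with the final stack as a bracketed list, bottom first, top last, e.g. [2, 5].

[-26, 15, 51, -19]

(re-executing from step 2 with the substitution; state before step 2: [-26])
2 | MUL | [-26]
3 | PUSH 15 | [-26, 15]
4 | PUSH 51 | [-26, 15, 51]
5 | PUSH 62 | [-26, 15, 51, 62]
6 | PUSH 81 | [-26, 15, 51, 62, 81]
7 | SUB | [-26, 15, 51, -19]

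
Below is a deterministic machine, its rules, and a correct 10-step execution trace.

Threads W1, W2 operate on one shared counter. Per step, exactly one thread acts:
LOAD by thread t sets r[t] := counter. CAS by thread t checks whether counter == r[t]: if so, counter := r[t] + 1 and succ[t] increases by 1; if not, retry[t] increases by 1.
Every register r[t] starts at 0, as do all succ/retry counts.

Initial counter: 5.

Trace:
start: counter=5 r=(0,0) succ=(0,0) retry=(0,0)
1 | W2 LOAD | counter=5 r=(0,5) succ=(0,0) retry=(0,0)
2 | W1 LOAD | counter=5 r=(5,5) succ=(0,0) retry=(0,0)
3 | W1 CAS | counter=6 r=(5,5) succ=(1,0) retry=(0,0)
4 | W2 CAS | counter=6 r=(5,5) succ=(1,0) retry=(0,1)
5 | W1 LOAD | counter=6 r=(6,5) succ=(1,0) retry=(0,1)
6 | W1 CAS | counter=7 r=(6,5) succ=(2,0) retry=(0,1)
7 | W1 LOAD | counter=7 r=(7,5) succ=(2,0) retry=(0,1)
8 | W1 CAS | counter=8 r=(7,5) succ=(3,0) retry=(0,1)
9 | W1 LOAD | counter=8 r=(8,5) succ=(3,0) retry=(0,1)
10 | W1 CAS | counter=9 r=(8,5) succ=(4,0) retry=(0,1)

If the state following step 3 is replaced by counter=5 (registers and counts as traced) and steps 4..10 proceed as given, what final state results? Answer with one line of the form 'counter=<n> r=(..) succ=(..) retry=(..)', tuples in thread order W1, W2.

counter=9 r=(8,5) succ=(4,1) retry=(0,0)

state after step 3 := counter=5 r=(5,5) succ=(1,0) retry=(0,0)
4 | W2 CAS | counter=6 r=(5,5) succ=(1,1) retry=(0,0)
5 | W1 LOAD | counter=6 r=(6,5) succ=(1,1) retry=(0,0)
6 | W1 CAS | counter=7 r=(6,5) succ=(2,1) retry=(0,0)
7 | W1 LOAD | counter=7 r=(7,5) succ=(2,1) retry=(0,0)
8 | W1 CAS | counter=8 r=(7,5) succ=(3,1) retry=(0,0)
9 | W1 LOAD | counter=8 r=(8,5) succ=(3,1) retry=(0,0)
10 | W1 CAS | counter=9 r=(8,5) succ=(4,1) retry=(0,0)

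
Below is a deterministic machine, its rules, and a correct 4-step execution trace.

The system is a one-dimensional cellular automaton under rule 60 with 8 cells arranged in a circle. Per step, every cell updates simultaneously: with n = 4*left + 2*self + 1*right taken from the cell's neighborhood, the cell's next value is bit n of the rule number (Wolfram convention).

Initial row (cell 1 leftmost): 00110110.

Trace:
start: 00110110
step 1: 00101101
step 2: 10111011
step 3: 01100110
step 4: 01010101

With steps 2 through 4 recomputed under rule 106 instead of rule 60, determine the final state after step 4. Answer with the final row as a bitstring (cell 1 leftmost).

(re-executing steps 2..4 under rule 106; state before step 2: 00101101)
step 2: 01011110
step 3: 10110010
step 4: 01110101

01110101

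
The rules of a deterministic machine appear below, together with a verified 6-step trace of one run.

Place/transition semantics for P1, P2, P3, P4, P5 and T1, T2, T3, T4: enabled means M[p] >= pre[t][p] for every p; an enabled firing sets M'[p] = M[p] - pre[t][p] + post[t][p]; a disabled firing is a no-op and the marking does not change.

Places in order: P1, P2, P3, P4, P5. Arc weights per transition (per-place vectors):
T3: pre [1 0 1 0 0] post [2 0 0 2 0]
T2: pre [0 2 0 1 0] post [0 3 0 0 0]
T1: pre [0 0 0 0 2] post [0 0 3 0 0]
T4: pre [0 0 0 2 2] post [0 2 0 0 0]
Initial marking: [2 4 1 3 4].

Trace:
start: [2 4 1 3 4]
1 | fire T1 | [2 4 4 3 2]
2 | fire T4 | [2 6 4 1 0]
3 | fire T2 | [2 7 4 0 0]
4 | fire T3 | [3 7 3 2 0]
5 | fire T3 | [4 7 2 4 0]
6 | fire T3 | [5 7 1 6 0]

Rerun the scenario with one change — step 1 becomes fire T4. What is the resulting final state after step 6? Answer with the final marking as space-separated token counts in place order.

(re-executing from step 1 with the substitution; state before step 1: [2 4 1 3 4])
1 | fire T4 | [2 6 1 1 2]
2 | fire T4 | [2 6 1 1 2]
3 | fire T2 | [2 7 1 0 2]
4 | fire T3 | [3 7 0 2 2]
5 | fire T3 | [3 7 0 2 2]
6 | fire T3 | [3 7 0 2 2]

3 7 0 2 2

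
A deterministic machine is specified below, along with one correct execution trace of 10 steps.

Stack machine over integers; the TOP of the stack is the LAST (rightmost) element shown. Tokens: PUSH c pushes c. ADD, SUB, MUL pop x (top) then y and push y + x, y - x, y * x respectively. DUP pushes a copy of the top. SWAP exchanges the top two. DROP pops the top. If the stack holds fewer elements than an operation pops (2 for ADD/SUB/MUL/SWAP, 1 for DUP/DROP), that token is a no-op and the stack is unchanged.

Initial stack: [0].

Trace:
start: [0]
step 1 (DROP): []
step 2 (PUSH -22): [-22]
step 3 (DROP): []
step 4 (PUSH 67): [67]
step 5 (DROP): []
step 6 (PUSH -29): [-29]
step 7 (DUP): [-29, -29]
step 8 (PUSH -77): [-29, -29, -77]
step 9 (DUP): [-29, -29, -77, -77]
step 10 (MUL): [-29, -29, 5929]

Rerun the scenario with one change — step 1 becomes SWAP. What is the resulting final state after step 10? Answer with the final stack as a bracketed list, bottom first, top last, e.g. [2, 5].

(re-executing from step 1 with the substitution; state before step 1: [0])
step 1 (SWAP): [0]
step 2 (PUSH -22): [0, -22]
step 3 (DROP): [0]
step 4 (PUSH 67): [0, 67]
step 5 (DROP): [0]
step 6 (PUSH -29): [0, -29]
step 7 (DUP): [0, -29, -29]
step 8 (PUSH -77): [0, -29, -29, -77]
step 9 (DUP): [0, -29, -29, -77, -77]
step 10 (MUL): [0, -29, -29, 5929]

[0, -29, -29, 5929]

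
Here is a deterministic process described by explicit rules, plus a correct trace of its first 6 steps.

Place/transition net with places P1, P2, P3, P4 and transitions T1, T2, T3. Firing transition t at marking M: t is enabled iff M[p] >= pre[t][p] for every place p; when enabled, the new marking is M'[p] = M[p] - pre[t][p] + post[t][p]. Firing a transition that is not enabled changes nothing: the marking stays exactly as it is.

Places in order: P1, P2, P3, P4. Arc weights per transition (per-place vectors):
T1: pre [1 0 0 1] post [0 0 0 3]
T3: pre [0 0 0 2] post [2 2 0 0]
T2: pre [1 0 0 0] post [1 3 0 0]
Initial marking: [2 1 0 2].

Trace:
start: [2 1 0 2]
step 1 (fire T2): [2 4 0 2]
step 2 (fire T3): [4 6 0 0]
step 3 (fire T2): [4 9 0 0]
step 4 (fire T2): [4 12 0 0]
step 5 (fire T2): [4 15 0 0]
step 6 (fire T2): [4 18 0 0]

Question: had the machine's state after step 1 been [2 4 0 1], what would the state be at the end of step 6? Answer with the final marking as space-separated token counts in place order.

state after step 1 := [2 4 0 1]
step 2 (fire T3): [2 4 0 1]
step 3 (fire T2): [2 7 0 1]
step 4 (fire T2): [2 10 0 1]
step 5 (fire T2): [2 13 0 1]
step 6 (fire T2): [2 16 0 1]

2 16 0 1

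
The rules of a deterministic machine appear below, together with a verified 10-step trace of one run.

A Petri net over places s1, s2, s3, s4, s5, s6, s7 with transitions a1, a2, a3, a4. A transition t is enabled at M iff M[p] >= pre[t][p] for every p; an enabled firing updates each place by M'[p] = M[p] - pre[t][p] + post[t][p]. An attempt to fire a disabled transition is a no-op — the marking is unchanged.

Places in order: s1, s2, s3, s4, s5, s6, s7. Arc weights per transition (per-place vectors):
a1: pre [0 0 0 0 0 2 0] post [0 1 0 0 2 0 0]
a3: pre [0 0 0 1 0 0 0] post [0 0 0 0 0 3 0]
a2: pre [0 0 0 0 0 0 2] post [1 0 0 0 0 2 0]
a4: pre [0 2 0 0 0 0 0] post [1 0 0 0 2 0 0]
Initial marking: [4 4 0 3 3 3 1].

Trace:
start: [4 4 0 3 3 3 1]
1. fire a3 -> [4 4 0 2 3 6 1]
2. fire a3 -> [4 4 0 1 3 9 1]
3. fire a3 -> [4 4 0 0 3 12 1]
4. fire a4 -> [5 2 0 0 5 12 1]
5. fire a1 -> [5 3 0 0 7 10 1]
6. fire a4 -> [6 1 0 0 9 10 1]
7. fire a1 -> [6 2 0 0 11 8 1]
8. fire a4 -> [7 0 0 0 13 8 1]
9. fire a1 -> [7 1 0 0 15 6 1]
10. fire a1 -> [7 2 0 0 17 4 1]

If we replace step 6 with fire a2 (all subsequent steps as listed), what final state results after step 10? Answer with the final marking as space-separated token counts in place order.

(re-executing from step 6 with the substitution; state before step 6: [5 3 0 0 7 10 1])
6. fire a2 -> [5 3 0 0 7 10 1]
7. fire a1 -> [5 4 0 0 9 8 1]
8. fire a4 -> [6 2 0 0 11 8 1]
9. fire a1 -> [6 3 0 0 13 6 1]
10. fire a1 -> [6 4 0 0 15 4 1]

6 4 0 0 15 4 1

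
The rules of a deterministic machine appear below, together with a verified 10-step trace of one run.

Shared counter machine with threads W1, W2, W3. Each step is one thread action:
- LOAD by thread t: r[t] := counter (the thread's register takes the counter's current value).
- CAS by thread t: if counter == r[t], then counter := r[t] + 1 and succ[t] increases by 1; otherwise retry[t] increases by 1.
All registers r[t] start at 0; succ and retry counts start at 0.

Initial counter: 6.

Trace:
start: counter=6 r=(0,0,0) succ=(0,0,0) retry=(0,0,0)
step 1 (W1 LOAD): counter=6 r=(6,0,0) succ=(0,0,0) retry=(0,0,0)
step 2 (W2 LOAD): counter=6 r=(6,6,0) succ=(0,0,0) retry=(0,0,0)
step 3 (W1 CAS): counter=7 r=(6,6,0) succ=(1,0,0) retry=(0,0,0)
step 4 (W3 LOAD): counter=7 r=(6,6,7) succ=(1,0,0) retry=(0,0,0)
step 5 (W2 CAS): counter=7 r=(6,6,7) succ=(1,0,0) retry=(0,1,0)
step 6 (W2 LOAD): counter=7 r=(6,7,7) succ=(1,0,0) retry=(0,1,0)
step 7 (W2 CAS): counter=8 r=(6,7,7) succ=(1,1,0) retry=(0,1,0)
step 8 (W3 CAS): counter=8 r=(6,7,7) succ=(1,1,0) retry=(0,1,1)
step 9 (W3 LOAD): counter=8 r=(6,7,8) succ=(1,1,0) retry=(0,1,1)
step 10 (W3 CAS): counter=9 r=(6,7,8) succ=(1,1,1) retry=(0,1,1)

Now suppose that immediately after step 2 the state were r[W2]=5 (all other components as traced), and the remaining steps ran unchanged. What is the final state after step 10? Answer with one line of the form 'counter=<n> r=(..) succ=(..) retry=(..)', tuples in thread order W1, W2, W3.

counter=9 r=(6,7,8) succ=(1,1,1) retry=(0,1,1)

state after step 2 := counter=6 r=(6,5,0) succ=(0,0,0) retry=(0,0,0)
step 3 (W1 CAS): counter=7 r=(6,5,0) succ=(1,0,0) retry=(0,0,0)
step 4 (W3 LOAD): counter=7 r=(6,5,7) succ=(1,0,0) retry=(0,0,0)
step 5 (W2 CAS): counter=7 r=(6,5,7) succ=(1,0,0) retry=(0,1,0)
step 6 (W2 LOAD): counter=7 r=(6,7,7) succ=(1,0,0) retry=(0,1,0)
step 7 (W2 CAS): counter=8 r=(6,7,7) succ=(1,1,0) retry=(0,1,0)
step 8 (W3 CAS): counter=8 r=(6,7,7) succ=(1,1,0) retry=(0,1,1)
step 9 (W3 LOAD): counter=8 r=(6,7,8) succ=(1,1,0) retry=(0,1,1)
step 10 (W3 CAS): counter=9 r=(6,7,8) succ=(1,1,1) retry=(0,1,1)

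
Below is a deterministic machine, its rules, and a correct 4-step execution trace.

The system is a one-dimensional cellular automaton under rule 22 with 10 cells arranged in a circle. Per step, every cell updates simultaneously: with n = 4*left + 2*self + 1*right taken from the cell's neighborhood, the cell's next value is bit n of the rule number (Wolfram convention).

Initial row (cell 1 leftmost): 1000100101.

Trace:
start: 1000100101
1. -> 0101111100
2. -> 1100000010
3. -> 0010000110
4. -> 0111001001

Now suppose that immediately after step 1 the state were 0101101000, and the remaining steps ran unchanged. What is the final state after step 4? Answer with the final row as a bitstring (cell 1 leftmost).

state after step 1 := 0101101000
2. -> 1100001100
3. -> 0010010011
4. -> 1111111100

1111111100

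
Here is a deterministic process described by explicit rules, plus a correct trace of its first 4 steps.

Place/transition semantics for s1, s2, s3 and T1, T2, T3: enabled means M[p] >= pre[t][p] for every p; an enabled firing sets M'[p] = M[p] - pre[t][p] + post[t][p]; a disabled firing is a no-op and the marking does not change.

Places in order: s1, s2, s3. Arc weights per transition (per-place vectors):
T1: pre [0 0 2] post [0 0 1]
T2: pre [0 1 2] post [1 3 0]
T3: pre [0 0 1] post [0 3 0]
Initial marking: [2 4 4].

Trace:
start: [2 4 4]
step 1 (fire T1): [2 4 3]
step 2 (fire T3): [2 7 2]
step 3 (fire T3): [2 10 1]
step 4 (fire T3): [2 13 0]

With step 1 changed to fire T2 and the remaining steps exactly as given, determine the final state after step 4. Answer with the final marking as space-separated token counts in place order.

(re-executing from step 1 with the substitution; state before step 1: [2 4 4])
step 1 (fire T2): [3 6 2]
step 2 (fire T3): [3 9 1]
step 3 (fire T3): [3 12 0]
step 4 (fire T3): [3 12 0]

3 12 0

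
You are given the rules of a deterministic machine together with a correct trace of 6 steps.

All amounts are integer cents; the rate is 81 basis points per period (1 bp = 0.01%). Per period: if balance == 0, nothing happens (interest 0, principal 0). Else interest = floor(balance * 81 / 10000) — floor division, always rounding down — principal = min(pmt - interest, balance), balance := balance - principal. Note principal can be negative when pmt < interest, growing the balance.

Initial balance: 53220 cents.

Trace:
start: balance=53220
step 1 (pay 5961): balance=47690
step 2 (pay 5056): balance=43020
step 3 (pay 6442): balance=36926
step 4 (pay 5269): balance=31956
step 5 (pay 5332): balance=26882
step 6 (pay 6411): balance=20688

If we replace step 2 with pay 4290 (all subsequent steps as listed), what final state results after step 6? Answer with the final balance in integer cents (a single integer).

(re-executing from step 2 with the substitution; state before step 2: balance=47690)
step 2 (pay 4290): balance=43786
step 3 (pay 6442): balance=37698
step 4 (pay 5269): balance=32734
step 5 (pay 5332): balance=27667
step 6 (pay 6411): balance=21480

21480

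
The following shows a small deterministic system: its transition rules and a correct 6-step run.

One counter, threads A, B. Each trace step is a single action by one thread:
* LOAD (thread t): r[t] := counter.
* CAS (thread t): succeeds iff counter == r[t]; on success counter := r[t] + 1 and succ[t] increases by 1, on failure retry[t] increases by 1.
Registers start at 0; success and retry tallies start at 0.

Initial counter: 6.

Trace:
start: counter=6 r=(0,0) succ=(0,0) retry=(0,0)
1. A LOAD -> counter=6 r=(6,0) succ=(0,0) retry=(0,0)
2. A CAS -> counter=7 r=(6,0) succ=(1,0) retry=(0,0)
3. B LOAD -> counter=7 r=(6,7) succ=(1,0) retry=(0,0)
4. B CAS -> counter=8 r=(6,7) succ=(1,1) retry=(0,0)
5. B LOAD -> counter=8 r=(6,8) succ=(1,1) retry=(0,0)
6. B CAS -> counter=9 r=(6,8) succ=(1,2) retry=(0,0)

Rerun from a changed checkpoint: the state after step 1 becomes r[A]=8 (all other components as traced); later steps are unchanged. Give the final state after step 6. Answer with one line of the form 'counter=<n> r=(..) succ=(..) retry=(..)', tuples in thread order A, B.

counter=8 r=(8,7) succ=(0,2) retry=(1,0)

state after step 1 := counter=6 r=(8,0) succ=(0,0) retry=(0,0)
2. A CAS -> counter=6 r=(8,0) succ=(0,0) retry=(1,0)
3. B LOAD -> counter=6 r=(8,6) succ=(0,0) retry=(1,0)
4. B CAS -> counter=7 r=(8,6) succ=(0,1) retry=(1,0)
5. B LOAD -> counter=7 r=(8,7) succ=(0,1) retry=(1,0)
6. B CAS -> counter=8 r=(8,7) succ=(0,2) retry=(1,0)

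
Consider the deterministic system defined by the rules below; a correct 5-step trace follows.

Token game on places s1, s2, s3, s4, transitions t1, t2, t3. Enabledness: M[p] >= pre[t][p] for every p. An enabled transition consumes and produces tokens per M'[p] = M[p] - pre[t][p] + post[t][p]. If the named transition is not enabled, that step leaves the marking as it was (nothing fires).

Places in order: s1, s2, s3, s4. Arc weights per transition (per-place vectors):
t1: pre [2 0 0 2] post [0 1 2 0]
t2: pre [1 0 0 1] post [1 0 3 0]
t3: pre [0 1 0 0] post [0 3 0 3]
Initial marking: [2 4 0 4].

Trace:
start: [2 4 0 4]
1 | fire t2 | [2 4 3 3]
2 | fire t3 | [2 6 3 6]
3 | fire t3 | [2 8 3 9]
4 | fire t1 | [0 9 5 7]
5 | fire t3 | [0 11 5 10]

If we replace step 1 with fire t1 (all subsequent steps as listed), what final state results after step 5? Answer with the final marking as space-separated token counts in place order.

(re-executing from step 1 with the substitution; state before step 1: [2 4 0 4])
1 | fire t1 | [0 5 2 2]
2 | fire t3 | [0 7 2 5]
3 | fire t3 | [0 9 2 8]
4 | fire t1 | [0 9 2 8]
5 | fire t3 | [0 11 2 11]

0 11 2 11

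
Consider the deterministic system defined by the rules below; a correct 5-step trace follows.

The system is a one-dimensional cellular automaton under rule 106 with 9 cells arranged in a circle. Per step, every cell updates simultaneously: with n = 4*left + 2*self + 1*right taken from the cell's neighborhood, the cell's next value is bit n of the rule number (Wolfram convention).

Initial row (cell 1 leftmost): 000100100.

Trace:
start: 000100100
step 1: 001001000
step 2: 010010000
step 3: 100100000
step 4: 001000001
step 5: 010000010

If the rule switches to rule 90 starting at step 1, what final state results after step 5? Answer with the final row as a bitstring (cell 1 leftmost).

011100111

(re-executing steps 1..5 under rule 90; state before step 1: 000100100)
step 1: 001011010
step 2: 010011001
step 3: 001111110
step 4: 011000011
step 5: 011100111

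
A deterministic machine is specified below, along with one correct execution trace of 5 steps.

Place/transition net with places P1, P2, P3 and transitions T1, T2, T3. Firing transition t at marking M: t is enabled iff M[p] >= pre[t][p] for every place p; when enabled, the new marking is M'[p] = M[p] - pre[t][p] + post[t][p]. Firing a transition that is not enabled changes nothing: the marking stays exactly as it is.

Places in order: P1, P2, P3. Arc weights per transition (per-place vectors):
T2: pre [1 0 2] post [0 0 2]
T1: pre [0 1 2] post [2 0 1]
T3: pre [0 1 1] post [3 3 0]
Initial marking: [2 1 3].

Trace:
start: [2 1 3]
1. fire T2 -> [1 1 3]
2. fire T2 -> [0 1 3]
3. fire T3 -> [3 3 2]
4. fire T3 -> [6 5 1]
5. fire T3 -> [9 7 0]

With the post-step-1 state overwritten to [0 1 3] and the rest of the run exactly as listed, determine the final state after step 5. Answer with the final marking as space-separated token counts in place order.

9 7 0

state after step 1 := [0 1 3]
2. fire T2 -> [0 1 3]
3. fire T3 -> [3 3 2]
4. fire T3 -> [6 5 1]
5. fire T3 -> [9 7 0]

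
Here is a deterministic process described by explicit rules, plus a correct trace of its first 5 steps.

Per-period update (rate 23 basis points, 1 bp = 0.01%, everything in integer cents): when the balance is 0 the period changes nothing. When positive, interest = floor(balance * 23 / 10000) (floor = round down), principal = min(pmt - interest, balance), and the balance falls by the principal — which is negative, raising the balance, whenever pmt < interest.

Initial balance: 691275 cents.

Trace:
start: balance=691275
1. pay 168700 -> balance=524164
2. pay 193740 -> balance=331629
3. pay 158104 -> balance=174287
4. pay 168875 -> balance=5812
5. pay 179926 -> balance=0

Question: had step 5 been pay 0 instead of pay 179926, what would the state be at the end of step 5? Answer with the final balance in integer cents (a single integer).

(re-executing from step 5 with the substitution; state before step 5: balance=5812)
5. pay 0 -> balance=5825

5825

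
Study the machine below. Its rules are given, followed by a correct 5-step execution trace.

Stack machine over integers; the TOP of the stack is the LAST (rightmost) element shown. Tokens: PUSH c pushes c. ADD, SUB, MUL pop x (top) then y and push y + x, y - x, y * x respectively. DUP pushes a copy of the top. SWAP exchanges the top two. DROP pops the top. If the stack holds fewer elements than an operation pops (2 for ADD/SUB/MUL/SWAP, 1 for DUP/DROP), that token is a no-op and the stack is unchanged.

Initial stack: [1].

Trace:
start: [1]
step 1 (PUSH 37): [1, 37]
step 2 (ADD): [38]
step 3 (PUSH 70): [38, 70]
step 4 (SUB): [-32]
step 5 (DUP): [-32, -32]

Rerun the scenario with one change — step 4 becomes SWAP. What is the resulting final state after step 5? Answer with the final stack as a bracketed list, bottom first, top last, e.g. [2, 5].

[70, 38, 38]

(re-executing from step 4 with the substitution; state before step 4: [38, 70])
step 4 (SWAP): [70, 38]
step 5 (DUP): [70, 38, 38]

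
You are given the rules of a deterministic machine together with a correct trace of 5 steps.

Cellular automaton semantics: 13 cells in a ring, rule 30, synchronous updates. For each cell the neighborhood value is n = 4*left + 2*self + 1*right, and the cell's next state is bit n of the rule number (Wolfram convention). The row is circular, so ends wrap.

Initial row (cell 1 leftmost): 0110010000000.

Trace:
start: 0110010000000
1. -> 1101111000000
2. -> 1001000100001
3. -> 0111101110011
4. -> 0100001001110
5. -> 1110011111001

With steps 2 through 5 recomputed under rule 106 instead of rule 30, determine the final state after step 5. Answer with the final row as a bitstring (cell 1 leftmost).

0101000001101

(re-executing steps 2..5 under rule 106; state before step 2: 1101111000000)
2. -> 1111001000001
3. -> 0001010000011
4. -> 0010100000111
5. -> 0101000001101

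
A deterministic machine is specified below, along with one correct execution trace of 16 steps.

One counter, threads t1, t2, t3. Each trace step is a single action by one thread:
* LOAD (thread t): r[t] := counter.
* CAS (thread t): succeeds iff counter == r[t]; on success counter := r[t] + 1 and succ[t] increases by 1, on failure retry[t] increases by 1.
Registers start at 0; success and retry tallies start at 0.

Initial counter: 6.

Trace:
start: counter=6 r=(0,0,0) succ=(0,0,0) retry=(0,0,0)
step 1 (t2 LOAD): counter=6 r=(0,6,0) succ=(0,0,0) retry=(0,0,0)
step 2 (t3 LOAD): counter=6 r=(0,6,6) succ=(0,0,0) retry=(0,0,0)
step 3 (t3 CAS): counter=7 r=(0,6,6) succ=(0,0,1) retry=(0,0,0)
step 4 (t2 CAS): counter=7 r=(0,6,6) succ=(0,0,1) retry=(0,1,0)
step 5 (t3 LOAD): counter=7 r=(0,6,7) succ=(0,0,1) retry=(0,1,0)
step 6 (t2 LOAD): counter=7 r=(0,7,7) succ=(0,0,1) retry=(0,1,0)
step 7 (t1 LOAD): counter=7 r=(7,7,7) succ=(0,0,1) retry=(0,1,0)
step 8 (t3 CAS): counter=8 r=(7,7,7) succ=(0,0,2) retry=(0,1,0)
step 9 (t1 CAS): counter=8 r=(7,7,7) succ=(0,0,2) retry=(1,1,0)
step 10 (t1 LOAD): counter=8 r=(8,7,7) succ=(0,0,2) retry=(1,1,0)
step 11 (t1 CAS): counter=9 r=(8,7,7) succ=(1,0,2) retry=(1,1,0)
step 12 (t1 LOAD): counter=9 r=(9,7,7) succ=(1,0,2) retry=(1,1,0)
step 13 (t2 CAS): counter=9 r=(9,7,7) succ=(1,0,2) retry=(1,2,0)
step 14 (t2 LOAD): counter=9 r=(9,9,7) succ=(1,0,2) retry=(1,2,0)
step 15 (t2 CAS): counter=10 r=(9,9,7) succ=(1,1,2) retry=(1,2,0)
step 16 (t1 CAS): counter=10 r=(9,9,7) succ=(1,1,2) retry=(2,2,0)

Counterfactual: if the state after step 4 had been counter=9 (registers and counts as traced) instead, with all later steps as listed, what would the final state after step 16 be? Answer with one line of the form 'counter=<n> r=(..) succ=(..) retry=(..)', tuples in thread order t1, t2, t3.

counter=12 r=(11,11,9) succ=(1,1,2) retry=(2,2,0)

state after step 4 := counter=9 r=(0,6,6) succ=(0,0,1) retry=(0,1,0)
step 5 (t3 LOAD): counter=9 r=(0,6,9) succ=(0,0,1) retry=(0,1,0)
step 6 (t2 LOAD): counter=9 r=(0,9,9) succ=(0,0,1) retry=(0,1,0)
step 7 (t1 LOAD): counter=9 r=(9,9,9) succ=(0,0,1) retry=(0,1,0)
step 8 (t3 CAS): counter=10 r=(9,9,9) succ=(0,0,2) retry=(0,1,0)
step 9 (t1 CAS): counter=10 r=(9,9,9) succ=(0,0,2) retry=(1,1,0)
step 10 (t1 LOAD): counter=10 r=(10,9,9) succ=(0,0,2) retry=(1,1,0)
step 11 (t1 CAS): counter=11 r=(10,9,9) succ=(1,0,2) retry=(1,1,0)
step 12 (t1 LOAD): counter=11 r=(11,9,9) succ=(1,0,2) retry=(1,1,0)
step 13 (t2 CAS): counter=11 r=(11,9,9) succ=(1,0,2) retry=(1,2,0)
step 14 (t2 LOAD): counter=11 r=(11,11,9) succ=(1,0,2) retry=(1,2,0)
step 15 (t2 CAS): counter=12 r=(11,11,9) succ=(1,1,2) retry=(1,2,0)
step 16 (t1 CAS): counter=12 r=(11,11,9) succ=(1,1,2) retry=(2,2,0)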